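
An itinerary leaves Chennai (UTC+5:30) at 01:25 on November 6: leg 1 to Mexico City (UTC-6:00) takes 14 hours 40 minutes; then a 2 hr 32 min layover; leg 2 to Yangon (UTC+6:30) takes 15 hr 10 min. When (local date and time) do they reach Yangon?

10:47 on November 7

Convert departure to UTC: 01:25 − 5:30 = 19:55 UTC on Nov 5.
Add 14 hours 40 minutes leg 1 → 10:35 UTC (Nov 6).
Add 2 hours and 32 minutes layover in Mexico City → 13:07 UTC.
Add 15 hours 10 minutes leg 2 → 04:17 UTC (Nov 7).
Yangon is UTC+6:30, so local arrival = 04:17 + 6:30 = 10:47 on Nov 7.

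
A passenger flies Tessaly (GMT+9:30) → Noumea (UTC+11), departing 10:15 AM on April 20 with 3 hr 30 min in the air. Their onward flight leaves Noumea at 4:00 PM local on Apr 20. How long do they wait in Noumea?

Convert departure to UTC: 10:15 AM − 9:30 = 12:45 AM UTC on Apr 20.
Add 3 hours and 30 minutes flight time → 4:15 AM UTC.
Noumea is UTC+11:00, so local arrival = 4:15 AM + 11:00 = 3:15 PM on Apr 20.
Layover = 4:00 PM − 3:15 PM = 45 minutes.

45 minutes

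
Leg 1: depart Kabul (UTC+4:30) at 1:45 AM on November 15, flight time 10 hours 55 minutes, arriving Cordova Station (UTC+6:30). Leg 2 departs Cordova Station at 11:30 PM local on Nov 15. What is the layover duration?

8 hours 50 minutes

Convert departure to UTC: 1:45 AM − 4:30 = 9:15 PM UTC on Nov 14.
Add 10 hours 55 minutes flight time → 8:10 AM UTC (Nov 15).
Cordova Station is UTC+6:30, so local arrival = 8:10 AM + 6:30 = 2:40 PM on Nov 15.
Layover = 11:30 PM − 2:40 PM = 8 hours 50 minutes.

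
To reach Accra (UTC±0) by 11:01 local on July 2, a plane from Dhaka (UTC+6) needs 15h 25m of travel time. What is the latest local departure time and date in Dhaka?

Target arrival is already UTC: 11:01 on Jul 2.
Subtract 15 hours 25 minutes → departure 19:36 UTC on Jul 1.
Dhaka is UTC+6:00: 19:36 + 6:00 = 01:36 on Jul 2.

01:36 on July 2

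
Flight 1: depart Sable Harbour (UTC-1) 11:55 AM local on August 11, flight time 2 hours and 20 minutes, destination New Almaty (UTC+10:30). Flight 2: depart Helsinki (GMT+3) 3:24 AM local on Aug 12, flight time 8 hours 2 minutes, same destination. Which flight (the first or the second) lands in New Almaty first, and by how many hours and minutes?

the first, by 17 hours 11 minutes

Flight 1 in UTC: 11:55 AM + 1:00 = 12:55 PM on Aug 11.
+2 hours 20 minutes → arrive 3:15 PM UTC on Aug 11.
Flight 2 in UTC: 3:24 AM − 3:00 = 12:24 AM on Aug 12.
+8 hours 2 minutes → arrive 8:26 AM UTC on Aug 12.
Flight 1 lands earlier by 17 hours 11 minutes.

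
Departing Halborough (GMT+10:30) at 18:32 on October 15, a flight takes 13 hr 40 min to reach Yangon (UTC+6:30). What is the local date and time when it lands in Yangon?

04:12 on October 16

Yangon is 4:00 behind Halborough.
After 13 hours and 40 minutes it is 08:12 (Oct 16) in Halborough.
Shift by the zone difference: 08:12 − 4:00 = 04:12 on Oct 16 in Yangon.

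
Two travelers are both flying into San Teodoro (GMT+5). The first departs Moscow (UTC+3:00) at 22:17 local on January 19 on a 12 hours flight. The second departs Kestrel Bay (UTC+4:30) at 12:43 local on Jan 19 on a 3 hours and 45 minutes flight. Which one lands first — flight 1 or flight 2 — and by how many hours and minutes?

Flight 1 in UTC: 22:17 − 3:00 = 19:17 on Jan 19.
+12 hours → arrive 07:17 UTC on Jan 20.
Flight 2 in UTC: 12:43 − 4:30 = 08:13 on Jan 19.
+3 hours and 45 minutes → arrive 11:58 UTC on Jan 19.
Flight 2 lands earlier by 19 hours 19 minutes.

the second, by 19 hours 19 minutes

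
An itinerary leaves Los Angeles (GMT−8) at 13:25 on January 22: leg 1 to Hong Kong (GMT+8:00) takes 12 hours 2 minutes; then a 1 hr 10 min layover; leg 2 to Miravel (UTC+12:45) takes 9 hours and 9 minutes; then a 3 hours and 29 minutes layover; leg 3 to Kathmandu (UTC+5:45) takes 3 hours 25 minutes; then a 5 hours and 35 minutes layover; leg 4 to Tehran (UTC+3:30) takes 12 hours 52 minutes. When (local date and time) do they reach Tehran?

00:37 on Jan 25

Convert departure to UTC: 13:25 + 8:00 = 21:25 UTC on Jan 22.
Add 12 hours 2 minutes leg 1 → 09:27 UTC (Jan 23).
Add 1 hour and 10 minutes layover in Hong Kong → 10:37 UTC.
Add 9 hours and 9 minutes leg 2 → 19:46 UTC.
Add 3 hours 29 minutes layover in Miravel → 23:15 UTC.
Add 3 hours and 25 minutes leg 3 → 02:40 UTC (Jan 24).
Add 5 hours and 35 minutes layover in Kathmandu → 08:15 UTC.
Add 12 hours and 52 minutes leg 4 → 21:07 UTC.
Tehran is UTC+3:30, so local arrival = 21:07 + 3:30 = 00:37 on Jan 25.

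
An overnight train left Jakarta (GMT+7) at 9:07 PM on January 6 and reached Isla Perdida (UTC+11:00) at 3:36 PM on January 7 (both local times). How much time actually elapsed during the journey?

14 hours 29 minutes

Isla Perdida is 4:00 ahead of Jakarta.
Clock-face elapsed time (ignoring zones) is 18 hours 29 minutes.
Actual elapsed = 18 hours 29 minutes − 4:00 = 14 hours 29 minutes.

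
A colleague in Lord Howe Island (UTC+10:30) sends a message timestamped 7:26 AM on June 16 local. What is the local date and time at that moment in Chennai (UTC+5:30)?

2:26 AM on Jun 16

In UTC: 7:26 AM − 10:30 = 8:56 PM on Jun 15.
Chennai is UTC+5:30: 8:56 PM + 5:30 = 2:26 AM on Jun 16.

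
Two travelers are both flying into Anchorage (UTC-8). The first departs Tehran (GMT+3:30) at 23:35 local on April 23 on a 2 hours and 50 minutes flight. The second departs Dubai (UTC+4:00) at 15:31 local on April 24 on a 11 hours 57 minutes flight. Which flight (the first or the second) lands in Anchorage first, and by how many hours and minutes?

the first, by 24 hours 33 minutes

Flight 1 in UTC: 23:35 − 3:30 = 20:05 on Apr 23.
+2 hours and 50 minutes → arrive 22:55 UTC on Apr 23.
Flight 2 in UTC: 15:31 − 4:00 = 11:31 on Apr 24.
+11 hours 57 minutes → arrive 23:28 UTC on Apr 24.
Flight 1 lands earlier by 24 hours 33 minutes.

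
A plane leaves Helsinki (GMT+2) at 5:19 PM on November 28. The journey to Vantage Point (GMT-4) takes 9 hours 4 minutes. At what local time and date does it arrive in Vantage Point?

Vantage Point is 6:00 behind Helsinki.
After 9 hours and 4 minutes it is 2:23 AM (Nov 29) in Helsinki.
Shift by the zone difference: 2:23 AM − 6:00 = 8:23 PM on Nov 28 in Vantage Point.

8:23 PM on November 28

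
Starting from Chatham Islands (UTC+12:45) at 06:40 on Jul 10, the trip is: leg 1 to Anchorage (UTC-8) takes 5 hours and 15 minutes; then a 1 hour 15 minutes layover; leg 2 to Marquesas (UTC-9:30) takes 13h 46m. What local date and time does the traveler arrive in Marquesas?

04:41 on Jul 10

Convert departure to UTC: 06:40 − 12:45 = 17:55 UTC on Jul 9.
Add 5 hours and 15 minutes leg 1 → 23:10 UTC.
Add 1 hour and 15 minutes layover in Anchorage → 00:25 UTC (Jul 10).
Add 13 hours and 46 minutes leg 2 → 14:11 UTC.
Marquesas is UTC−9:30, so local arrival = 14:11 − 9:30 = 04:41 on Jul 10.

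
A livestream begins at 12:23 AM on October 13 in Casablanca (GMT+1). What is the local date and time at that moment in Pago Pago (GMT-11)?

In UTC: 12:23 AM − 1:00 = 11:23 PM on Oct 12.
Pago Pago is UTC−11:00: 11:23 PM − 11:00 = 12:23 PM on Oct 12.

12:23 PM on October 12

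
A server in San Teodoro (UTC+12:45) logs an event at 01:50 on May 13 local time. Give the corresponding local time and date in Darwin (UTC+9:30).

Darwin is 3:15 behind San Teodoro.
Shift by the zone difference: 01:50 − 3:15 = 22:35 on May 12 in Darwin.

22:35 on May 12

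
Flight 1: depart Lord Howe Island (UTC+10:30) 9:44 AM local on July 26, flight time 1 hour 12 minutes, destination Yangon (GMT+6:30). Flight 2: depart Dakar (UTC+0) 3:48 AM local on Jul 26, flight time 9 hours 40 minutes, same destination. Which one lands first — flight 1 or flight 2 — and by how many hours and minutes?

Flight 1 in UTC: 9:44 AM − 10:30 = 11:14 PM on Jul 25.
+1 hour 12 minutes → arrive 12:26 AM UTC on Jul 26.
Flight 2 departs at 3:48 AM UTC (Jul 26).
+9 hours and 40 minutes → arrive 1:28 PM UTC on Jul 26.
Flight 1 lands earlier by 13 hours 2 minutes.

the first, by 13 hours 2 minutes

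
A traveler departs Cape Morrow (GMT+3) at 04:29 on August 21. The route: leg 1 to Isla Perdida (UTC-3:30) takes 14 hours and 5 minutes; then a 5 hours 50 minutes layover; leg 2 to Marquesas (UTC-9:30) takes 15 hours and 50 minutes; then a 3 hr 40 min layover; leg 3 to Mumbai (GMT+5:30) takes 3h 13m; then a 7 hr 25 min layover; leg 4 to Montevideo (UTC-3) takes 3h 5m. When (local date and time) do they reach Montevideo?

Convert departure to UTC: 04:29 − 3:00 = 01:29 UTC on Aug 21.
Add 14 hours and 5 minutes leg 1 → 15:34 UTC.
Add 5 hours and 50 minutes layover in Isla Perdida → 21:24 UTC.
Add 15 hours 50 minutes leg 2 → 13:14 UTC (Aug 22).
Add 3 hours 40 minutes layover in Marquesas → 16:54 UTC.
Add 3 hours 13 minutes leg 3 → 20:07 UTC.
Add 7 hours 25 minutes layover in Mumbai → 03:32 UTC (Aug 23).
Add 3 hours and 5 minutes leg 4 → 06:37 UTC.
Montevideo is UTC−3:00, so local arrival = 06:37 − 3:00 = 03:37 on Aug 23.

03:37 on August 23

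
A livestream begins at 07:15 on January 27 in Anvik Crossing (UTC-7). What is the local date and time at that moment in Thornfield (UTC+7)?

21:15 on January 27

In UTC: 07:15 + 7:00 = 14:15 on Jan 27.
Thornfield is UTC+7:00: 14:15 + 7:00 = 21:15 on Jan 27.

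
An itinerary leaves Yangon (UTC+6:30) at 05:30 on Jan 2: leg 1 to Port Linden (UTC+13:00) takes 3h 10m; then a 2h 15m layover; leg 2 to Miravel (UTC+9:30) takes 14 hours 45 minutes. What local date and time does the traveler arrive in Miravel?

04:40 on January 3

Convert departure to UTC: 05:30 − 6:30 = 23:00 UTC on Jan 1.
Add 3 hours and 10 minutes leg 1 → 02:10 UTC (Jan 2).
Add 2 hours and 15 minutes layover in Port Linden → 04:25 UTC.
Add 14 hours and 45 minutes leg 2 → 19:10 UTC.
Miravel is UTC+9:30, so local arrival = 19:10 + 9:30 = 04:40 on Jan 3.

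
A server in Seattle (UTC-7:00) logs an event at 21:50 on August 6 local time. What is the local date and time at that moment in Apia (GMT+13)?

17:50 on August 7

In UTC: 21:50 + 7:00 = 04:50 on Aug 7.
Apia is UTC+13:00: 04:50 + 13:00 = 17:50 on Aug 7.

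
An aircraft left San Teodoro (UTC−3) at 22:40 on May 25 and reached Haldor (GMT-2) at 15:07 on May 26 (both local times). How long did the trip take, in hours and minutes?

15 hours 27 minutes

Haldor is 1:00 ahead of San Teodoro.
Clock-face elapsed time (ignoring zones) is 16 hours 27 minutes.
Actual elapsed = 16 hours 27 minutes − 1:00 = 15 hours 27 minutes.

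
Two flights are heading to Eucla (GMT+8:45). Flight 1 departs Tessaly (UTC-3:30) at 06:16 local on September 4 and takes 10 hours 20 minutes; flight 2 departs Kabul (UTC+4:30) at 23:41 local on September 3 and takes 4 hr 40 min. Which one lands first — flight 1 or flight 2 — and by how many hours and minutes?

the second, by 20 hours 15 minutes

Flight 1 in UTC: 06:16 + 3:30 = 09:46 on Sep 4.
+10 hours and 20 minutes → arrive 20:06 UTC on Sep 4.
Flight 2 in UTC: 23:41 − 4:30 = 19:11 on Sep 3.
+4 hours 40 minutes → arrive 23:51 UTC on Sep 3.
Flight 2 lands earlier by 20 hours 15 minutes.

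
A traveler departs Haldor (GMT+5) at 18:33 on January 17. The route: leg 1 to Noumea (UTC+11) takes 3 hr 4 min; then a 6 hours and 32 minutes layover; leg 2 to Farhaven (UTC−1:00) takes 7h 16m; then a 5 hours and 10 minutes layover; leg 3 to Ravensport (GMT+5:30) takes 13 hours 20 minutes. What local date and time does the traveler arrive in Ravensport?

Convert departure to UTC: 18:33 − 5:00 = 13:33 UTC on Jan 17.
Add 3 hours and 4 minutes leg 1 → 16:37 UTC.
Add 6 hours and 32 minutes layover in Noumea → 23:09 UTC.
Add 7 hours 16 minutes leg 2 → 06:25 UTC (Jan 18).
Add 5 hours and 10 minutes layover in Farhaven → 11:35 UTC.
Add 13 hours 20 minutes leg 3 → 00:55 UTC (Jan 19).
Ravensport is UTC+5:30, so local arrival = 00:55 + 5:30 = 06:25 on Jan 19.

06:25 on January 19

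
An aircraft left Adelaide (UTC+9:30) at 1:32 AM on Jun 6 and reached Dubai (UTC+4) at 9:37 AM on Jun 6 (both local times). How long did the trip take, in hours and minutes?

13 hours 35 minutes

Departure in UTC: 1:32 AM − 9:30 = 4:02 PM on Jun 5.
Arrival in UTC: 9:37 AM − 4:00 = 5:37 AM on Jun 6.
Elapsed = 5:37 AM − 4:02 PM (+1 day) = 13 hours 35 minutes.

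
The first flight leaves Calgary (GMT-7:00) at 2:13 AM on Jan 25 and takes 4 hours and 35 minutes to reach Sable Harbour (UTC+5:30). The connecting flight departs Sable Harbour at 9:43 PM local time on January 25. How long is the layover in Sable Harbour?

Convert departure to UTC: 2:13 AM + 7:00 = 9:13 AM UTC on Jan 25.
Add 4 hours and 35 minutes flight time → 1:48 PM UTC.
Sable Harbour is UTC+5:30, so local arrival = 1:48 PM + 5:30 = 7:18 PM on Jan 25.
Layover = 9:43 PM − 7:18 PM = 2 hours 25 minutes.

2 hours 25 minutes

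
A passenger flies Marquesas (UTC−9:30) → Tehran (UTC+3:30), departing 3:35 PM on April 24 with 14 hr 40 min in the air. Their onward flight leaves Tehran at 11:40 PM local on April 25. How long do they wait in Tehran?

4 hours 25 minutes

Convert departure to UTC: 3:35 PM + 9:30 = 1:05 AM UTC on Apr 25.
Add 14 hours 40 minutes flight time → 3:45 PM UTC.
Tehran is UTC+3:30, so local arrival = 3:45 PM + 3:30 = 7:15 PM on Apr 25.
Layover = 11:40 PM − 7:15 PM = 4 hours 25 minutes.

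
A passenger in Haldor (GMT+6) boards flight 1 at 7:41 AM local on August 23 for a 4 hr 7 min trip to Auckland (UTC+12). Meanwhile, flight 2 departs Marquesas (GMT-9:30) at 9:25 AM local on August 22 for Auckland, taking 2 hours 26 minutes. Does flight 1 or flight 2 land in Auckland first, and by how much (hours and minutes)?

Flight 1 in UTC: 7:41 AM − 6:00 = 1:41 AM on Aug 23.
+4 hours 7 minutes → arrive 5:48 AM UTC on Aug 23.
Flight 2 in UTC: 9:25 AM + 9:30 = 6:55 PM on Aug 22.
+2 hours and 26 minutes → arrive 9:21 PM UTC on Aug 22.
Flight 2 lands earlier by 8 hours 27 minutes.

the second, by 8 hours 27 minutes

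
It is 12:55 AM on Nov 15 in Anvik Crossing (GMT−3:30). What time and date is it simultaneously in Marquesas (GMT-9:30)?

In UTC: 12:55 AM + 3:30 = 4:25 AM on Nov 15.
Marquesas is UTC−9:30: 4:25 AM − 9:30 = 6:55 PM on Nov 14.

6:55 PM on November 14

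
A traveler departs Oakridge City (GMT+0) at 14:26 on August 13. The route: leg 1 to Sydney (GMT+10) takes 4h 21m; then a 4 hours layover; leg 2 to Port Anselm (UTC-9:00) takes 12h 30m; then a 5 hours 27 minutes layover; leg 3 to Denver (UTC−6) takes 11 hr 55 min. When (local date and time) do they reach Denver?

22:39 on August 14

Oakridge City is at UTC+0, so departure is already 14:26 UTC on Aug 13.
Add 4 hours and 21 minutes leg 1 → 18:47 UTC.
Add 4 hours layover in Sydney → 22:47 UTC.
Add 12 hours and 30 minutes leg 2 → 11:17 UTC (Aug 14).
Add 5 hours 27 minutes layover in Port Anselm → 16:44 UTC.
Add 11 hours and 55 minutes leg 3 → 04:39 UTC (Aug 15).
Denver is UTC−6:00, so local arrival = 04:39 − 6:00 = 22:39 on Aug 14.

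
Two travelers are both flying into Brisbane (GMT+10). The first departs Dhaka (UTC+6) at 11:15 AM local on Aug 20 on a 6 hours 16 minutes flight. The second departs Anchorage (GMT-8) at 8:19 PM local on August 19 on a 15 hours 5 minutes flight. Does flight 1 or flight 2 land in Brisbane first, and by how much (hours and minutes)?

Flight 1 in UTC: 11:15 AM − 6:00 = 5:15 AM on Aug 20.
+6 hours 16 minutes → arrive 11:31 AM UTC on Aug 20.
Flight 2 in UTC: 8:19 PM + 8:00 = 4:19 AM on Aug 20.
+15 hours 5 minutes → arrive 7:24 PM UTC on Aug 20.
Flight 1 lands earlier by 7 hours 53 minutes.

the first, by 7 hours 53 minutes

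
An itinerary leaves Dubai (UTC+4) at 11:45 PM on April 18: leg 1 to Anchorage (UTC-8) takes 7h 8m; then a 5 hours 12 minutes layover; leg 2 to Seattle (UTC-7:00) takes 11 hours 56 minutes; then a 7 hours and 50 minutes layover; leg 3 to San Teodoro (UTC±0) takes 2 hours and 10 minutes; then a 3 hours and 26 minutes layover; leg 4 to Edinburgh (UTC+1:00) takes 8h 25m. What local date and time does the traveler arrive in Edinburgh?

6:52 PM on April 20

Convert departure to UTC: 11:45 PM − 4:00 = 7:45 PM UTC on Apr 18.
Add 7 hours and 8 minutes leg 1 → 2:53 AM UTC (Apr 19).
Add 5 hours and 12 minutes layover in Anchorage → 8:05 AM UTC.
Add 11 hours and 56 minutes leg 2 → 8:01 PM UTC.
Add 7 hours 50 minutes layover in Seattle → 3:51 AM UTC (Apr 20).
Add 2 hours 10 minutes leg 3 → 6:01 AM UTC.
Add 3 hours and 26 minutes layover in San Teodoro → 9:27 AM UTC.
Add 8 hours 25 minutes leg 4 → 5:52 PM UTC.
Edinburgh is UTC+1:00, so local arrival = 5:52 PM + 1:00 = 6:52 PM on Apr 20.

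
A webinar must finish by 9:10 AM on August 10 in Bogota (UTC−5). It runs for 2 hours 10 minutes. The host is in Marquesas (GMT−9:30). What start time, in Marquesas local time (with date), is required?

Target end time in UTC: 9:10 AM + 5:00 = 2:10 PM on Aug 10.
Subtract 2 hours and 10 minutes → start 12:00 PM UTC on Aug 10.
Marquesas is UTC−9:30: 12:00 PM − 9:30 = 2:30 AM on Aug 10.

2:30 AM on August 10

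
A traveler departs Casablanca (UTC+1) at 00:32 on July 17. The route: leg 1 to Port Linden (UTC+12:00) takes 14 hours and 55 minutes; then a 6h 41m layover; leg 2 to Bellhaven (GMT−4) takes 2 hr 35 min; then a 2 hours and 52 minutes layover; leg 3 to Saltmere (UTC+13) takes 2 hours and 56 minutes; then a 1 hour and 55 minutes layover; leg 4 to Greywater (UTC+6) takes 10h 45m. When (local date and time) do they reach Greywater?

00:11 on July 19

Convert departure to UTC: 00:32 − 1:00 = 23:32 UTC on Jul 16.
Add 14 hours 55 minutes leg 1 → 14:27 UTC (Jul 17).
Add 6 hours 41 minutes layover in Port Linden → 21:08 UTC.
Add 2 hours and 35 minutes leg 2 → 23:43 UTC.
Add 2 hours and 52 minutes layover in Bellhaven → 02:35 UTC (Jul 18).
Add 2 hours and 56 minutes leg 3 → 05:31 UTC.
Add 1 hour and 55 minutes layover in Saltmere → 07:26 UTC.
Add 10 hours and 45 minutes leg 4 → 18:11 UTC.
Greywater is UTC+6:00, so local arrival = 18:11 + 6:00 = 00:11 on Jul 19.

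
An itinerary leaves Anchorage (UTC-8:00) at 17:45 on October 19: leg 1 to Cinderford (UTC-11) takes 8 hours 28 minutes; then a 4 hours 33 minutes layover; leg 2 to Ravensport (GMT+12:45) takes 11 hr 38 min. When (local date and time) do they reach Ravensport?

15:09 on Oct 21

Convert departure to UTC: 17:45 + 8:00 = 01:45 UTC on Oct 20.
Add 8 hours 28 minutes leg 1 → 10:13 UTC.
Add 4 hours 33 minutes layover in Cinderford → 14:46 UTC.
Add 11 hours and 38 minutes leg 2 → 02:24 UTC (Oct 21).
Ravensport is UTC+12:45, so local arrival = 02:24 + 12:45 = 15:09 on Oct 21.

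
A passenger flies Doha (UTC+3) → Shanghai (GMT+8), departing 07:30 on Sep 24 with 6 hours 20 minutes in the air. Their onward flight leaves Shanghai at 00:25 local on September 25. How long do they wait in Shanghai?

5 hours 35 minutes

Convert departure to UTC: 07:30 − 3:00 = 04:30 UTC on Sep 24.
Add 6 hours and 20 minutes flight time → 10:50 UTC.
Shanghai is UTC+8:00, so local arrival = 10:50 + 8:00 = 18:50 on Sep 24.
Layover = 00:25 − 18:50 (+1 day) = 5 hours 35 minutes.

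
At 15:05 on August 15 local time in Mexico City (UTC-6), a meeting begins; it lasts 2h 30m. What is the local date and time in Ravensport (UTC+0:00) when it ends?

23:35 on August 15

Convert start to UTC: 15:05 + 6:00 = 21:05 UTC on Aug 15.
Add 2 hours 30 minutes duration → 23:35 UTC.
Ravensport is UTC+0, so local end time is the same: 23:35 on Aug 15.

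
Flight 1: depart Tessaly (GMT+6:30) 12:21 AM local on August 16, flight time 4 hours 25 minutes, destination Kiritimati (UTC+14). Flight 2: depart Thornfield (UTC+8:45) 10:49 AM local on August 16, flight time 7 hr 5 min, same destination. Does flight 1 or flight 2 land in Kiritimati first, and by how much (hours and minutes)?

the first, by 10 hours 53 minutes

Flight 1 in UTC: 12:21 AM − 6:30 = 5:51 PM on Aug 15.
+4 hours 25 minutes → arrive 10:16 PM UTC on Aug 15.
Flight 2 in UTC: 10:49 AM − 8:45 = 2:04 AM on Aug 16.
+7 hours 5 minutes → arrive 9:09 AM UTC on Aug 16.
Flight 1 lands earlier by 10 hours 53 minutes.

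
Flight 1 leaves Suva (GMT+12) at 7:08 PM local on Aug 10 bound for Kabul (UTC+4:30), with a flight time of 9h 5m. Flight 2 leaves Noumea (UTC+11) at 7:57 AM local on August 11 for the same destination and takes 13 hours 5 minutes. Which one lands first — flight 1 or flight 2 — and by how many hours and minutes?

the first, by 17 hours 49 minutes

Flight 1 in UTC: 7:08 PM − 12:00 = 7:08 AM on Aug 10.
+9 hours and 5 minutes → arrive 4:13 PM UTC on Aug 10.
Flight 2 in UTC: 7:57 AM − 11:00 = 8:57 PM on Aug 10.
+13 hours and 5 minutes → arrive 10:02 AM UTC on Aug 11.
Flight 1 lands earlier by 17 hours 49 minutes.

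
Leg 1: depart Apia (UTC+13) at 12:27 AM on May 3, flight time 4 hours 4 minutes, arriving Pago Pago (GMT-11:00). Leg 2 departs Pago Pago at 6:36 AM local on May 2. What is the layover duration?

Convert departure to UTC: 12:27 AM − 13:00 = 11:27 AM UTC on May 2.
Add 4 hours and 4 minutes flight time → 3:31 PM UTC.
Pago Pago is UTC−11:00, so local arrival = 3:31 PM − 11:00 = 4:31 AM on May 2.
Layover = 6:36 AM − 4:31 AM = 2 hours 5 minutes.

2 hours 5 minutes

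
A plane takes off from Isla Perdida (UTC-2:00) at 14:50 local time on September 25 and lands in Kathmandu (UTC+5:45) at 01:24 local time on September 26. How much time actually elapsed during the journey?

Departure in UTC: 14:50 + 2:00 = 16:50 on Sep 25.
Arrival in UTC: 01:24 − 5:45 = 19:39 on Sep 25.
Elapsed = 19:39 − 16:50 = 2 hours 49 minutes.

2 hours 49 minutes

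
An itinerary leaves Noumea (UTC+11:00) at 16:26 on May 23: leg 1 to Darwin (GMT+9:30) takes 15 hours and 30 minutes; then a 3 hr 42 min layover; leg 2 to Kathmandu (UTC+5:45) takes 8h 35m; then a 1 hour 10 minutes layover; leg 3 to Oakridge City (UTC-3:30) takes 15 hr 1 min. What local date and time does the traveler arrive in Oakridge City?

21:54 on May 24

Convert departure to UTC: 16:26 − 11:00 = 05:26 UTC on May 23.
Add 15 hours 30 minutes leg 1 → 20:56 UTC.
Add 3 hours 42 minutes layover in Darwin → 00:38 UTC (May 24).
Add 8 hours and 35 minutes leg 2 → 09:13 UTC.
Add 1 hour 10 minutes layover in Kathmandu → 10:23 UTC.
Add 15 hours and 1 minute leg 3 → 01:24 UTC (May 25).
Oakridge City is UTC−3:30, so local arrival = 01:24 − 3:30 = 21:54 on May 24.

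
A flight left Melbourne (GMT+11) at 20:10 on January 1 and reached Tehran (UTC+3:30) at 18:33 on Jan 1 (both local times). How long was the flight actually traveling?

5 hours 53 minutes

Departure in UTC: 20:10 − 11:00 = 09:10 on Jan 1.
Arrival in UTC: 18:33 − 3:30 = 15:03 on Jan 1.
Elapsed = 15:03 − 09:10 = 5 hours 53 minutes.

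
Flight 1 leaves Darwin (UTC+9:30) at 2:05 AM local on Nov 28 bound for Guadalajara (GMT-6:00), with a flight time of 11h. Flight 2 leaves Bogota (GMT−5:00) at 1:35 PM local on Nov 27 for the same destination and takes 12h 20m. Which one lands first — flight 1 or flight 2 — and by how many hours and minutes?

Flight 1 in UTC: 2:05 AM − 9:30 = 4:35 PM on Nov 27.
+11 hours → arrive 3:35 AM UTC on Nov 28.
Flight 2 in UTC: 1:35 PM + 5:00 = 6:35 PM on Nov 27.
+12 hours 20 minutes → arrive 6:55 AM UTC on Nov 28.
Flight 1 lands earlier by 3 hours 20 minutes.

the first, by 3 hours 20 minutes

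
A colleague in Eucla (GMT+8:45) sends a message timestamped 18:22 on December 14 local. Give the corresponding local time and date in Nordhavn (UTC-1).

08:37 on December 14

In UTC: 18:22 − 8:45 = 09:37 on Dec 14.
Nordhavn is UTC−1:00: 09:37 − 1:00 = 08:37 on Dec 14.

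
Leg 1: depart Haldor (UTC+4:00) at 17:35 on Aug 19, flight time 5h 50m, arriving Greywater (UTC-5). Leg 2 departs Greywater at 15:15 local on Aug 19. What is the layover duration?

50 minutes

Convert departure to UTC: 17:35 − 4:00 = 13:35 UTC on Aug 19.
Add 5 hours 50 minutes flight time → 19:25 UTC.
Greywater is UTC−5:00, so local arrival = 19:25 − 5:00 = 14:25 on Aug 19.
Layover = 15:15 − 14:25 = 50 minutes.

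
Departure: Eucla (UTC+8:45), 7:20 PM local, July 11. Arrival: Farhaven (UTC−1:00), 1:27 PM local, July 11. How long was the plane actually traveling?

Departure in UTC: 7:20 PM − 8:45 = 10:35 AM on Jul 11.
Arrival in UTC: 1:27 PM + 1:00 = 2:27 PM on Jul 11.
Elapsed = 2:27 PM − 10:35 AM = 3 hours 52 minutes.

3 hours 52 minutes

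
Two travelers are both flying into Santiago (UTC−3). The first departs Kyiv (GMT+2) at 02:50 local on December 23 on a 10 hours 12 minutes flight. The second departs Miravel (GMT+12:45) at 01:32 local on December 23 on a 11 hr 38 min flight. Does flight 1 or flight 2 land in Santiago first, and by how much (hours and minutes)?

Flight 1 in UTC: 02:50 − 2:00 = 00:50 on Dec 23.
+10 hours 12 minutes → arrive 11:02 UTC on Dec 23.
Flight 2 in UTC: 01:32 − 12:45 = 12:47 on Dec 22.
+11 hours 38 minutes → arrive 00:25 UTC on Dec 23.
Flight 2 lands earlier by 10 hours 37 minutes.

the second, by 10 hours 37 minutes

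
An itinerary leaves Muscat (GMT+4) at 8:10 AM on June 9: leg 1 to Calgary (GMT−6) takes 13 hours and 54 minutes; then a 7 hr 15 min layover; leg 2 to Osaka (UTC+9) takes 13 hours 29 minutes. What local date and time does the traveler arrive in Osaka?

11:48 PM on June 10

Convert departure to UTC: 8:10 AM − 4:00 = 4:10 AM UTC on Jun 9.
Add 13 hours 54 minutes leg 1 → 6:04 PM UTC.
Add 7 hours 15 minutes layover in Calgary → 1:19 AM UTC (Jun 10).
Add 13 hours 29 minutes leg 2 → 2:48 PM UTC.
Osaka is UTC+9:00, so local arrival = 2:48 PM + 9:00 = 11:48 PM on Jun 10.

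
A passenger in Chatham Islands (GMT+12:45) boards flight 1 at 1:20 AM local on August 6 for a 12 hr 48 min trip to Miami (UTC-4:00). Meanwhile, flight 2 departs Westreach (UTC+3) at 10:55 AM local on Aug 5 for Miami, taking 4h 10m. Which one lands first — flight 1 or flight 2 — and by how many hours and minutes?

Flight 1 in UTC: 1:20 AM − 12:45 = 12:35 PM on Aug 5.
+12 hours and 48 minutes → arrive 1:23 AM UTC on Aug 6.
Flight 2 in UTC: 10:55 AM − 3:00 = 7:55 AM on Aug 5.
+4 hours 10 minutes → arrive 12:05 PM UTC on Aug 5.
Flight 2 lands earlier by 13 hours 18 minutes.

the second, by 13 hours 18 minutes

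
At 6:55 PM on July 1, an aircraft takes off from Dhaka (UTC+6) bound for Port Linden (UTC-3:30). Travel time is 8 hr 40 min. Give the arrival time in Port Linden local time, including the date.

6:05 PM on July 1

Convert departure to UTC: 6:55 PM − 6:00 = 12:55 PM UTC on Jul 1.
Add 8 hours 40 minutes travel time → 9:35 PM UTC.
Port Linden is UTC−3:30, so local arrival = 9:35 PM − 3:30 = 6:05 PM on Jul 1.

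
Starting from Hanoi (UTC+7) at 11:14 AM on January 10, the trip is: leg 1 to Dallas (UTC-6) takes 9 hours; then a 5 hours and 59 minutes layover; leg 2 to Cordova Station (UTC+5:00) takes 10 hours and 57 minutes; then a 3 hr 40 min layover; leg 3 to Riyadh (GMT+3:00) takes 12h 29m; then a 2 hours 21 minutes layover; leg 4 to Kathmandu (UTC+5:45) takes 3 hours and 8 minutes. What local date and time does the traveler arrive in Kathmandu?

9:33 AM on Jan 12

Convert departure to UTC: 11:14 AM − 7:00 = 4:14 AM UTC on Jan 10.
Add 9 hours leg 1 → 1:14 PM UTC.
Add 5 hours and 59 minutes layover in Dallas → 7:13 PM UTC.
Add 10 hours and 57 minutes leg 2 → 6:10 AM UTC (Jan 11).
Add 3 hours 40 minutes layover in Cordova Station → 9:50 AM UTC.
Add 12 hours 29 minutes leg 3 → 10:19 PM UTC.
Add 2 hours and 21 minutes layover in Riyadh → 12:40 AM UTC (Jan 12).
Add 3 hours and 8 minutes leg 4 → 3:48 AM UTC.
Kathmandu is UTC+5:45, so local arrival = 3:48 AM + 5:45 = 9:33 AM on Jan 12.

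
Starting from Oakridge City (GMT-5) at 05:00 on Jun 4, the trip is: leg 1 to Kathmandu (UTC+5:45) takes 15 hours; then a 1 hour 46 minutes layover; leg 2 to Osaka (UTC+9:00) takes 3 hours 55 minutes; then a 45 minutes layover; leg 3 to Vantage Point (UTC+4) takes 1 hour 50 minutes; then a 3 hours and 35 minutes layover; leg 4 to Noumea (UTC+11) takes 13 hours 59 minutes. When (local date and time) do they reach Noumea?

13:50 on Jun 6

Convert departure to UTC: 05:00 + 5:00 = 10:00 UTC on Jun 4.
Add 15 hours leg 1 → 01:00 UTC (Jun 5).
Add 1 hour 46 minutes layover in Kathmandu → 02:46 UTC.
Add 3 hours 55 minutes leg 2 → 06:41 UTC.
Add 45 minutes layover in Osaka → 07:26 UTC.
Add 1 hour 50 minutes leg 3 → 09:16 UTC.
Add 3 hours and 35 minutes layover in Vantage Point → 12:51 UTC.
Add 13 hours and 59 minutes leg 4 → 02:50 UTC (Jun 6).
Noumea is UTC+11:00, so local arrival = 02:50 + 11:00 = 13:50 on Jun 6.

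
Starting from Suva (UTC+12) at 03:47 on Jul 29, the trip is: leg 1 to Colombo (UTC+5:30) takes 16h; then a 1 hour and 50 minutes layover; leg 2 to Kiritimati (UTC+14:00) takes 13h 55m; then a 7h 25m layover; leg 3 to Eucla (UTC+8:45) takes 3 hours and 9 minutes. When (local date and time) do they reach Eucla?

18:51 on July 30

Convert departure to UTC: 03:47 − 12:00 = 15:47 UTC on Jul 28.
Add 16 hours leg 1 → 07:47 UTC (Jul 29).
Add 1 hour and 50 minutes layover in Colombo → 09:37 UTC.
Add 13 hours and 55 minutes leg 2 → 23:32 UTC.
Add 7 hours 25 minutes layover in Kiritimati → 06:57 UTC (Jul 30).
Add 3 hours 9 minutes leg 3 → 10:06 UTC.
Eucla is UTC+8:45, so local arrival = 10:06 + 8:45 = 18:51 on Jul 30.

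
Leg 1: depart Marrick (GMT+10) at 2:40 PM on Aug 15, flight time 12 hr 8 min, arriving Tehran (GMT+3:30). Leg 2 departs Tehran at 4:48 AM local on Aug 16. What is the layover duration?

Convert departure to UTC: 2:40 PM − 10:00 = 4:40 AM UTC on Aug 15.
Add 12 hours 8 minutes flight time → 4:48 PM UTC.
Tehran is UTC+3:30, so local arrival = 4:48 PM + 3:30 = 8:18 PM on Aug 15.
Layover = 4:48 AM − 8:18 PM (+1 day) = 8 hours 30 minutes.

8 hours 30 minutes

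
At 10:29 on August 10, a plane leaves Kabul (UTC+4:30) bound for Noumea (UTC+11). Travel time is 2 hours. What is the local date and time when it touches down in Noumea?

Convert departure to UTC: 10:29 − 4:30 = 05:59 UTC on Aug 10.
Add 2 hours travel time → 07:59 UTC.
Noumea is UTC+11:00, so local arrival = 07:59 + 11:00 = 18:59 on Aug 10.

18:59 on Aug 10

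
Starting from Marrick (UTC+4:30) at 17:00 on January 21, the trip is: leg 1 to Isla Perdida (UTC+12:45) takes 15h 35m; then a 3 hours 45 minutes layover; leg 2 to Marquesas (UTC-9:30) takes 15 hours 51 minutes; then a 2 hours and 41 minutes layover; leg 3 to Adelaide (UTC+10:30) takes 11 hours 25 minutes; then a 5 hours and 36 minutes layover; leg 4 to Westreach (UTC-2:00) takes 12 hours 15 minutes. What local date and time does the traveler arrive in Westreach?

Convert departure to UTC: 17:00 − 4:30 = 12:30 UTC on Jan 21.
Add 15 hours 35 minutes leg 1 → 04:05 UTC (Jan 22).
Add 3 hours and 45 minutes layover in Isla Perdida → 07:50 UTC.
Add 15 hours and 51 minutes leg 2 → 23:41 UTC.
Add 2 hours and 41 minutes layover in Marquesas → 02:22 UTC (Jan 23).
Add 11 hours 25 minutes leg 3 → 13:47 UTC.
Add 5 hours 36 minutes layover in Adelaide → 19:23 UTC.
Add 12 hours and 15 minutes leg 4 → 07:38 UTC (Jan 24).
Westreach is UTC−2:00, so local arrival = 07:38 − 2:00 = 05:38 on Jan 24.

05:38 on January 24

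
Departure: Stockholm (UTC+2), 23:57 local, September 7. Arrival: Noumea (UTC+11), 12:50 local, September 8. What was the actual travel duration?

Noumea is 9:00 ahead of Stockholm.
Clock-face elapsed time (ignoring zones) is 12 hours 53 minutes.
Actual elapsed = 12 hours 53 minutes − 9:00 = 3 hours 53 minutes.

3 hours 53 minutes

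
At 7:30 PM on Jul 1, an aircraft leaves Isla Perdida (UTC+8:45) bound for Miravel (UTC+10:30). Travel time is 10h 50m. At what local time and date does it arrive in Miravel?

Miravel is 1:45 ahead of Isla Perdida.
After 10 hours 50 minutes it is 6:20 AM (Jul 2) in Isla Perdida.
Shift by the zone difference: 6:20 AM + 1:45 = 8:05 AM on Jul 2 in Miravel.

8:05 AM on Jul 2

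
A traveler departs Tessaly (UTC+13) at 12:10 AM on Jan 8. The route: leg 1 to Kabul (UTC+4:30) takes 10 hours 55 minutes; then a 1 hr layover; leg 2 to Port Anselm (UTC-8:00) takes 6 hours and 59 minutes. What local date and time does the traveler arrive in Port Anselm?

10:04 PM on January 7

Convert departure to UTC: 12:10 AM − 13:00 = 11:10 AM UTC on Jan 7.
Add 10 hours 55 minutes leg 1 → 10:05 PM UTC.
Add 1 hour layover in Kabul → 11:05 PM UTC.
Add 6 hours and 59 minutes leg 2 → 6:04 AM UTC (Jan 8).
Port Anselm is UTC−8:00, so local arrival = 6:04 AM − 8:00 = 10:04 PM on Jan 7.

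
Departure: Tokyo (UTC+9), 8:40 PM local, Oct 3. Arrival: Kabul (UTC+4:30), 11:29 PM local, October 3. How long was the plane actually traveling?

7 hours 19 minutes

Departure in UTC: 8:40 PM − 9:00 = 11:40 AM on Oct 3.
Arrival in UTC: 11:29 PM − 4:30 = 6:59 PM on Oct 3.
Elapsed = 6:59 PM − 11:40 AM = 7 hours 19 minutes.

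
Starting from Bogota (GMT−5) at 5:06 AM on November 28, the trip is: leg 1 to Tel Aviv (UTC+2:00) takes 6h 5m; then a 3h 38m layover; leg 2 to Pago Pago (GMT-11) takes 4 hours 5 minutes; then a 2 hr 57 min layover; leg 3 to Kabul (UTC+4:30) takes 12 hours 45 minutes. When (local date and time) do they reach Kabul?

Convert departure to UTC: 5:06 AM + 5:00 = 10:06 AM UTC on Nov 28.
Add 6 hours and 5 minutes leg 1 → 4:11 PM UTC.
Add 3 hours 38 minutes layover in Tel Aviv → 7:49 PM UTC.
Add 4 hours and 5 minutes leg 2 → 11:54 PM UTC.
Add 2 hours and 57 minutes layover in Pago Pago → 2:51 AM UTC (Nov 29).
Add 12 hours 45 minutes leg 3 → 3:36 PM UTC.
Kabul is UTC+4:30, so local arrival = 3:36 PM + 4:30 = 8:06 PM on Nov 29.

8:06 PM on November 29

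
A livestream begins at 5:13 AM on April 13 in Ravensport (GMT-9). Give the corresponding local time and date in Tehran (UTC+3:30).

In UTC: 5:13 AM + 9:00 = 2:13 PM on Apr 13.
Tehran is UTC+3:30: 2:13 PM + 3:30 = 5:43 PM on Apr 13.

5:43 PM on Apr 13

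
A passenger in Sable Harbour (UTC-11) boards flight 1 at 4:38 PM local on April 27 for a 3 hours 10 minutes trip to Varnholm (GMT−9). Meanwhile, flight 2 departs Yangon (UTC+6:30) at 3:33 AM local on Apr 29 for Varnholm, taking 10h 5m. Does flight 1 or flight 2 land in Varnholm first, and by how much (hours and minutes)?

Flight 1 in UTC: 4:38 PM + 11:00 = 3:38 AM on Apr 28.
+3 hours and 10 minutes → arrive 6:48 AM UTC on Apr 28.
Flight 2 in UTC: 3:33 AM − 6:30 = 9:03 PM on Apr 28.
+10 hours 5 minutes → arrive 7:08 AM UTC on Apr 29.
Flight 1 lands earlier by 24 hours 20 minutes.

the first, by 24 hours 20 minutes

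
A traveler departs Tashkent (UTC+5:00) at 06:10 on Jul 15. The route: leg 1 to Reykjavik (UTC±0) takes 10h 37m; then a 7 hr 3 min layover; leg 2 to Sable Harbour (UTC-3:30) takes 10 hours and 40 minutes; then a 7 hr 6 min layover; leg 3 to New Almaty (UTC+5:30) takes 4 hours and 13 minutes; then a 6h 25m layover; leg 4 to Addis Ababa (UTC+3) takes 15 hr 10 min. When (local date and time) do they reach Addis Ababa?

Convert departure to UTC: 06:10 − 5:00 = 01:10 UTC on Jul 15.
Add 10 hours and 37 minutes leg 1 → 11:47 UTC.
Add 7 hours and 3 minutes layover in Reykjavik → 18:50 UTC.
Add 10 hours 40 minutes leg 2 → 05:30 UTC (Jul 16).
Add 7 hours 6 minutes layover in Sable Harbour → 12:36 UTC.
Add 4 hours 13 minutes leg 3 → 16:49 UTC.
Add 6 hours and 25 minutes layover in New Almaty → 23:14 UTC.
Add 15 hours 10 minutes leg 4 → 14:24 UTC (Jul 17).
Addis Ababa is UTC+3:00, so local arrival = 14:24 + 3:00 = 17:24 on Jul 17.

17:24 on Jul 17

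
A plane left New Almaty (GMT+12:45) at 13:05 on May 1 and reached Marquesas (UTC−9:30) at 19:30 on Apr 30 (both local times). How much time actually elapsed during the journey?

4 hours 40 minutes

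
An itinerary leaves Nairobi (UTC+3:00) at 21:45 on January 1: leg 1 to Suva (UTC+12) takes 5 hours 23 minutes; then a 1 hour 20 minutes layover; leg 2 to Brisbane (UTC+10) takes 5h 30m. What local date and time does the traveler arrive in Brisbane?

16:58 on January 2

Convert departure to UTC: 21:45 − 3:00 = 18:45 UTC on Jan 1.
Add 5 hours 23 minutes leg 1 → 00:08 UTC (Jan 2).
Add 1 hour and 20 minutes layover in Suva → 01:28 UTC.
Add 5 hours and 30 minutes leg 2 → 06:58 UTC.
Brisbane is UTC+10:00, so local arrival = 06:58 + 10:00 = 16:58 on Jan 2.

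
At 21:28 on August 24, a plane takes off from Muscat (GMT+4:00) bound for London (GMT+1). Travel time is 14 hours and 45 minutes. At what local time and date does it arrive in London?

Convert departure to UTC: 21:28 − 4:00 = 17:28 UTC on Aug 24.
Add 14 hours and 45 minutes travel time → 08:13 UTC (Aug 25).
London is UTC+1:00, so local arrival = 08:13 + 1:00 = 09:13 on Aug 25.

09:13 on August 25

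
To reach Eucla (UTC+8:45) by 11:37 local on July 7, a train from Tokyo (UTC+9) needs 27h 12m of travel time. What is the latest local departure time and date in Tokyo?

Target arrival in UTC: 11:37 − 8:45 = 02:52 on Jul 7.
Subtract 27 hours 12 minutes → departure 23:40 UTC on Jul 5.
Tokyo is UTC+9:00: 23:40 + 9:00 = 08:40 on Jul 6.

08:40 on July 6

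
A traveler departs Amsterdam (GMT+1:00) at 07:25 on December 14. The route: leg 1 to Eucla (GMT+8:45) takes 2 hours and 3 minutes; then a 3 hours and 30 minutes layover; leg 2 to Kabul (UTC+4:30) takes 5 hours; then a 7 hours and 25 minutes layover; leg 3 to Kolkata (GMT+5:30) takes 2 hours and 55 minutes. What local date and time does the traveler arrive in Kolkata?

Convert departure to UTC: 07:25 − 1:00 = 06:25 UTC on Dec 14.
Add 2 hours and 3 minutes leg 1 → 08:28 UTC.
Add 3 hours and 30 minutes layover in Eucla → 11:58 UTC.
Add 5 hours leg 2 → 16:58 UTC.
Add 7 hours and 25 minutes layover in Kabul → 00:23 UTC (Dec 15).
Add 2 hours 55 minutes leg 3 → 03:18 UTC.
Kolkata is UTC+5:30, so local arrival = 03:18 + 5:30 = 08:48 on Dec 15.

08:48 on December 15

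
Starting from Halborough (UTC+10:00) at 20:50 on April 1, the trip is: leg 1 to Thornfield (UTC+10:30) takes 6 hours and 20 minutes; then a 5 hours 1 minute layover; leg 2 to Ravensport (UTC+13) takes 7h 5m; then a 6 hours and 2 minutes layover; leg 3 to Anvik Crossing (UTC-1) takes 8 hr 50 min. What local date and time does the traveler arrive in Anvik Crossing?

19:08 on April 2

Convert departure to UTC: 20:50 − 10:00 = 10:50 UTC on Apr 1.
Add 6 hours and 20 minutes leg 1 → 17:10 UTC.
Add 5 hours 1 minute layover in Thornfield → 22:11 UTC.
Add 7 hours 5 minutes leg 2 → 05:16 UTC (Apr 2).
Add 6 hours 2 minutes layover in Ravensport → 11:18 UTC.
Add 8 hours and 50 minutes leg 3 → 20:08 UTC.
Anvik Crossing is UTC−1:00, so local arrival = 20:08 − 1:00 = 19:08 on Apr 2.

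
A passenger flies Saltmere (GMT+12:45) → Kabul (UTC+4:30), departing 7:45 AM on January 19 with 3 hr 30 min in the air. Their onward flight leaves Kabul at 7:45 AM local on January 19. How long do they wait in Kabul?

Convert departure to UTC: 7:45 AM − 12:45 = 7:00 PM UTC on Jan 18.
Add 3 hours and 30 minutes flight time → 10:30 PM UTC.
Kabul is UTC+4:30, so local arrival = 10:30 PM + 4:30 = 3:00 AM on Jan 19.
Layover = 7:45 AM − 3:00 AM = 4 hours 45 minutes.

4 hours 45 minutes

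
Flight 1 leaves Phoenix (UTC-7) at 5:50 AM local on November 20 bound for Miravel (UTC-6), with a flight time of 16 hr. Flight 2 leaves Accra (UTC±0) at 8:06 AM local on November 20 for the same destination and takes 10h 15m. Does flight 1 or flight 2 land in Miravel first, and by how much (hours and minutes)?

Flight 1 in UTC: 5:50 AM + 7:00 = 12:50 PM on Nov 20.
+16 hours → arrive 4:50 AM UTC on Nov 21.
Flight 2 departs at 8:06 AM UTC (Nov 20).
+10 hours 15 minutes → arrive 6:21 PM UTC on Nov 20.
Flight 2 lands earlier by 10 hours 29 minutes.

the second, by 10 hours 29 minutes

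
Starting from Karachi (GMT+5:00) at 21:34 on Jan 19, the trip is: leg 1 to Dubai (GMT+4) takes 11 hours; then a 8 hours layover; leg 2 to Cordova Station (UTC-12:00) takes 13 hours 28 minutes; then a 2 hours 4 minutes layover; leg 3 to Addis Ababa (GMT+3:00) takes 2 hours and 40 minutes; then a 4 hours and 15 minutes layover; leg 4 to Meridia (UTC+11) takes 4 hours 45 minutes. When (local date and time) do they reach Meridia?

Convert departure to UTC: 21:34 − 5:00 = 16:34 UTC on Jan 19.
Add 11 hours leg 1 → 03:34 UTC (Jan 20).
Add 8 hours layover in Dubai → 11:34 UTC.
Add 13 hours 28 minutes leg 2 → 01:02 UTC (Jan 21).
Add 2 hours 4 minutes layover in Cordova Station → 03:06 UTC.
Add 2 hours 40 minutes leg 3 → 05:46 UTC.
Add 4 hours 15 minutes layover in Addis Ababa → 10:01 UTC.
Add 4 hours 45 minutes leg 4 → 14:46 UTC.
Meridia is UTC+11:00, so local arrival = 14:46 + 11:00 = 01:46 on Jan 22.

01:46 on January 22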